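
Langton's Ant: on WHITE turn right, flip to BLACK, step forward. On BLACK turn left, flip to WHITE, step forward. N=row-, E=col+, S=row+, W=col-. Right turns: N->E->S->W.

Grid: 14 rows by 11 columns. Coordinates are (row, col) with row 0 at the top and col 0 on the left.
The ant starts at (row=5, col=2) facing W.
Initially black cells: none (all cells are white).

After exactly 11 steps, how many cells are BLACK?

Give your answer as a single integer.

Step 1: on WHITE (5,2): turn R to N, flip to black, move to (4,2). |black|=1
Step 2: on WHITE (4,2): turn R to E, flip to black, move to (4,3). |black|=2
Step 3: on WHITE (4,3): turn R to S, flip to black, move to (5,3). |black|=3
Step 4: on WHITE (5,3): turn R to W, flip to black, move to (5,2). |black|=4
Step 5: on BLACK (5,2): turn L to S, flip to white, move to (6,2). |black|=3
Step 6: on WHITE (6,2): turn R to W, flip to black, move to (6,1). |black|=4
Step 7: on WHITE (6,1): turn R to N, flip to black, move to (5,1). |black|=5
Step 8: on WHITE (5,1): turn R to E, flip to black, move to (5,2). |black|=6
Step 9: on WHITE (5,2): turn R to S, flip to black, move to (6,2). |black|=7
Step 10: on BLACK (6,2): turn L to E, flip to white, move to (6,3). |black|=6
Step 11: on WHITE (6,3): turn R to S, flip to black, move to (7,3). |black|=7

Answer: 7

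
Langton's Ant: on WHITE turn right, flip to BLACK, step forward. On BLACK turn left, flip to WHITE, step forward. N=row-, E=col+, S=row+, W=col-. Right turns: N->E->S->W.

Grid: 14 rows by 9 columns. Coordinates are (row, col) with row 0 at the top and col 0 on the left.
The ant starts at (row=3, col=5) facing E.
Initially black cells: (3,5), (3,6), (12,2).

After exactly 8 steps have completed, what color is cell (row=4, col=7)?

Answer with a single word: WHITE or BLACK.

Step 1: on BLACK (3,5): turn L to N, flip to white, move to (2,5). |black|=2
Step 2: on WHITE (2,5): turn R to E, flip to black, move to (2,6). |black|=3
Step 3: on WHITE (2,6): turn R to S, flip to black, move to (3,6). |black|=4
Step 4: on BLACK (3,6): turn L to E, flip to white, move to (3,7). |black|=3
Step 5: on WHITE (3,7): turn R to S, flip to black, move to (4,7). |black|=4
Step 6: on WHITE (4,7): turn R to W, flip to black, move to (4,6). |black|=5
Step 7: on WHITE (4,6): turn R to N, flip to black, move to (3,6). |black|=6
Step 8: on WHITE (3,6): turn R to E, flip to black, move to (3,7). |black|=7

Answer: BLACK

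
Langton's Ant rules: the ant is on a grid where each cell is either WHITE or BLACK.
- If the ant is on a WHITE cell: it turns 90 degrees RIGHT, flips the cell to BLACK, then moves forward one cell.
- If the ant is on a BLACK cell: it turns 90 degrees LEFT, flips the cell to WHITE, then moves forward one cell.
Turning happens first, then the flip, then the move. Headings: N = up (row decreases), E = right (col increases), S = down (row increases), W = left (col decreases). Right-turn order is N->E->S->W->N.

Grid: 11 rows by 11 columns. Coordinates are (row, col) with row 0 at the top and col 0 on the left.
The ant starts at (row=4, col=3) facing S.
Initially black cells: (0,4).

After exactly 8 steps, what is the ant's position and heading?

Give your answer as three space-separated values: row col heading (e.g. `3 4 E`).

Answer: 4 3 N

Derivation:
Step 1: on WHITE (4,3): turn R to W, flip to black, move to (4,2). |black|=2
Step 2: on WHITE (4,2): turn R to N, flip to black, move to (3,2). |black|=3
Step 3: on WHITE (3,2): turn R to E, flip to black, move to (3,3). |black|=4
Step 4: on WHITE (3,3): turn R to S, flip to black, move to (4,3). |black|=5
Step 5: on BLACK (4,3): turn L to E, flip to white, move to (4,4). |black|=4
Step 6: on WHITE (4,4): turn R to S, flip to black, move to (5,4). |black|=5
Step 7: on WHITE (5,4): turn R to W, flip to black, move to (5,3). |black|=6
Step 8: on WHITE (5,3): turn R to N, flip to black, move to (4,3). |black|=7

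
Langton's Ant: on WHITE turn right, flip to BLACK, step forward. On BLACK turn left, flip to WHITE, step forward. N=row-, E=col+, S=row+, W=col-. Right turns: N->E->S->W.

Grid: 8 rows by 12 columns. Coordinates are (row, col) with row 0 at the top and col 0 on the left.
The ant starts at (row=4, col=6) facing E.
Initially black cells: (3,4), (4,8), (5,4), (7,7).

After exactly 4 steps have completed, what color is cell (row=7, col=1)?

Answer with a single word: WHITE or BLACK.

Answer: WHITE

Derivation:
Step 1: on WHITE (4,6): turn R to S, flip to black, move to (5,6). |black|=5
Step 2: on WHITE (5,6): turn R to W, flip to black, move to (5,5). |black|=6
Step 3: on WHITE (5,5): turn R to N, flip to black, move to (4,5). |black|=7
Step 4: on WHITE (4,5): turn R to E, flip to black, move to (4,6). |black|=8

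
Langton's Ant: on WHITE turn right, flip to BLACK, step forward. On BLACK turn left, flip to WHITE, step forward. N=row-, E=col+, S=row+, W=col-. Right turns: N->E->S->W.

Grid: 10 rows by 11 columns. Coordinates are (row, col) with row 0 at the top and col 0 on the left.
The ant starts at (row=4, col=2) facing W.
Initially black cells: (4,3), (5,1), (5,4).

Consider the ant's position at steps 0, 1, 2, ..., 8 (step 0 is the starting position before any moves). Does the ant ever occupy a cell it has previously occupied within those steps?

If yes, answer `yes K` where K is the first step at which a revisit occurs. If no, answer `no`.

Step 1: on WHITE (4,2): turn R to N, flip to black, move to (3,2). |black|=4 — new cell
Step 2: on WHITE (3,2): turn R to E, flip to black, move to (3,3). |black|=5 — new cell
Step 3: on WHITE (3,3): turn R to S, flip to black, move to (4,3). |black|=6 — new cell
Step 4: on BLACK (4,3): turn L to E, flip to white, move to (4,4). |black|=5 — new cell
Step 5: on WHITE (4,4): turn R to S, flip to black, move to (5,4). |black|=6 — new cell
Step 6: on BLACK (5,4): turn L to E, flip to white, move to (5,5). |black|=5 — new cell
Step 7: on WHITE (5,5): turn R to S, flip to black, move to (6,5). |black|=6 — new cell
Step 8: on WHITE (6,5): turn R to W, flip to black, move to (6,4). |black|=7 — new cell
No revisit within 8 steps.

Answer: no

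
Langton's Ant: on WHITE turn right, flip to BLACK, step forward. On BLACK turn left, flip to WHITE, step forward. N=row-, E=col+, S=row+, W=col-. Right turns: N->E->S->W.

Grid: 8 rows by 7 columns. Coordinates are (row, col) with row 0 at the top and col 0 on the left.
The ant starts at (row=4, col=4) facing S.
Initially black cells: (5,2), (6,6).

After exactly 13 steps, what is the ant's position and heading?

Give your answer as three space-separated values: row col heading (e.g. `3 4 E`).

Answer: 4 5 W

Derivation:
Step 1: on WHITE (4,4): turn R to W, flip to black, move to (4,3). |black|=3
Step 2: on WHITE (4,3): turn R to N, flip to black, move to (3,3). |black|=4
Step 3: on WHITE (3,3): turn R to E, flip to black, move to (3,4). |black|=5
Step 4: on WHITE (3,4): turn R to S, flip to black, move to (4,4). |black|=6
Step 5: on BLACK (4,4): turn L to E, flip to white, move to (4,5). |black|=5
Step 6: on WHITE (4,5): turn R to S, flip to black, move to (5,5). |black|=6
Step 7: on WHITE (5,5): turn R to W, flip to black, move to (5,4). |black|=7
Step 8: on WHITE (5,4): turn R to N, flip to black, move to (4,4). |black|=8
Step 9: on WHITE (4,4): turn R to E, flip to black, move to (4,5). |black|=9
Step 10: on BLACK (4,5): turn L to N, flip to white, move to (3,5). |black|=8
Step 11: on WHITE (3,5): turn R to E, flip to black, move to (3,6). |black|=9
Step 12: on WHITE (3,6): turn R to S, flip to black, move to (4,6). |black|=10
Step 13: on WHITE (4,6): turn R to W, flip to black, move to (4,5). |black|=11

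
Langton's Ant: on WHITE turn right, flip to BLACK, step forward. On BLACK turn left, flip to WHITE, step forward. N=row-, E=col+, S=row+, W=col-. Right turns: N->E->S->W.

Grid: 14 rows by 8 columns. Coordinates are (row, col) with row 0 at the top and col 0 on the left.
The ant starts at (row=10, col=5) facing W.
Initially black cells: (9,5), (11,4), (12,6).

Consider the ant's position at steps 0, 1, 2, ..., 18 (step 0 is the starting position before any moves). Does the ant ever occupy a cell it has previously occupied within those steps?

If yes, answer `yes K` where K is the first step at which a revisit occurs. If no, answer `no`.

Step 1: on WHITE (10,5): turn R to N, flip to black, move to (9,5). |black|=4 — new cell
Step 2: on BLACK (9,5): turn L to W, flip to white, move to (9,4). |black|=3 — new cell
Step 3: on WHITE (9,4): turn R to N, flip to black, move to (8,4). |black|=4 — new cell
Step 4: on WHITE (8,4): turn R to E, flip to black, move to (8,5). |black|=5 — new cell
Step 5: on WHITE (8,5): turn R to S, flip to black, move to (9,5). |black|=6 — REVISIT

Answer: yes 5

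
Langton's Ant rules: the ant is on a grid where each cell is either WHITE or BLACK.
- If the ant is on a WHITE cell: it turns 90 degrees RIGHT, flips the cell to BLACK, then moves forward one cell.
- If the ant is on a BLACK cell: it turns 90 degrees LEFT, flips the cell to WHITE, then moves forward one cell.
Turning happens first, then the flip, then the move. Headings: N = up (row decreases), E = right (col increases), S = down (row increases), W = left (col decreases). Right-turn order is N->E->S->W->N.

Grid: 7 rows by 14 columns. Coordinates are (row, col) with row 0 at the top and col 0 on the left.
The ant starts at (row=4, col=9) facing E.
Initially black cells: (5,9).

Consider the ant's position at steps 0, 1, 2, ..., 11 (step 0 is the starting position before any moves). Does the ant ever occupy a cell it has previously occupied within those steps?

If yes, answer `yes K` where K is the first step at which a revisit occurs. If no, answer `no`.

Step 1: on WHITE (4,9): turn R to S, flip to black, move to (5,9). |black|=2 — new cell
Step 2: on BLACK (5,9): turn L to E, flip to white, move to (5,10). |black|=1 — new cell
Step 3: on WHITE (5,10): turn R to S, flip to black, move to (6,10). |black|=2 — new cell
Step 4: on WHITE (6,10): turn R to W, flip to black, move to (6,9). |black|=3 — new cell
Step 5: on WHITE (6,9): turn R to N, flip to black, move to (5,9). |black|=4 — REVISIT

Answer: yes 5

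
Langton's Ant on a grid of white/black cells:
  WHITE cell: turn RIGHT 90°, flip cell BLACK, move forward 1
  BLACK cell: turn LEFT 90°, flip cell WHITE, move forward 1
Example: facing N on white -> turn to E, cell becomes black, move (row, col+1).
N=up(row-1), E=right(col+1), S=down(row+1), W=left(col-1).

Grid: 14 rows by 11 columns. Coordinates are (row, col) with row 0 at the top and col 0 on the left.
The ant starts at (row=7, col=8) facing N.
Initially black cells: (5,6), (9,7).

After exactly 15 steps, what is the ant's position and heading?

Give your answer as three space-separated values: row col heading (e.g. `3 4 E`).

Step 1: on WHITE (7,8): turn R to E, flip to black, move to (7,9). |black|=3
Step 2: on WHITE (7,9): turn R to S, flip to black, move to (8,9). |black|=4
Step 3: on WHITE (8,9): turn R to W, flip to black, move to (8,8). |black|=5
Step 4: on WHITE (8,8): turn R to N, flip to black, move to (7,8). |black|=6
Step 5: on BLACK (7,8): turn L to W, flip to white, move to (7,7). |black|=5
Step 6: on WHITE (7,7): turn R to N, flip to black, move to (6,7). |black|=6
Step 7: on WHITE (6,7): turn R to E, flip to black, move to (6,8). |black|=7
Step 8: on WHITE (6,8): turn R to S, flip to black, move to (7,8). |black|=8
Step 9: on WHITE (7,8): turn R to W, flip to black, move to (7,7). |black|=9
Step 10: on BLACK (7,7): turn L to S, flip to white, move to (8,7). |black|=8
Step 11: on WHITE (8,7): turn R to W, flip to black, move to (8,6). |black|=9
Step 12: on WHITE (8,6): turn R to N, flip to black, move to (7,6). |black|=10
Step 13: on WHITE (7,6): turn R to E, flip to black, move to (7,7). |black|=11
Step 14: on WHITE (7,7): turn R to S, flip to black, move to (8,7). |black|=12
Step 15: on BLACK (8,7): turn L to E, flip to white, move to (8,8). |black|=11

Answer: 8 8 E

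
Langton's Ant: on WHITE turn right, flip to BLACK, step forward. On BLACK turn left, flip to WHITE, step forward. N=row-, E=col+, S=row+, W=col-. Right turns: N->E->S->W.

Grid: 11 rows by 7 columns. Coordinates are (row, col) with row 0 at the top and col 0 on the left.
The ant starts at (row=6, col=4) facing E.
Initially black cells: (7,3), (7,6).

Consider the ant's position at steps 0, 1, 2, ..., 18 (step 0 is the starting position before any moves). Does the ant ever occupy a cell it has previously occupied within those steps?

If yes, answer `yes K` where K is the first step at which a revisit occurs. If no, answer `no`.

Answer: yes 6

Derivation:
Step 1: on WHITE (6,4): turn R to S, flip to black, move to (7,4). |black|=3 — new cell
Step 2: on WHITE (7,4): turn R to W, flip to black, move to (7,3). |black|=4 — new cell
Step 3: on BLACK (7,3): turn L to S, flip to white, move to (8,3). |black|=3 — new cell
Step 4: on WHITE (8,3): turn R to W, flip to black, move to (8,2). |black|=4 — new cell
Step 5: on WHITE (8,2): turn R to N, flip to black, move to (7,2). |black|=5 — new cell
Step 6: on WHITE (7,2): turn R to E, flip to black, move to (7,3). |black|=6 — REVISIT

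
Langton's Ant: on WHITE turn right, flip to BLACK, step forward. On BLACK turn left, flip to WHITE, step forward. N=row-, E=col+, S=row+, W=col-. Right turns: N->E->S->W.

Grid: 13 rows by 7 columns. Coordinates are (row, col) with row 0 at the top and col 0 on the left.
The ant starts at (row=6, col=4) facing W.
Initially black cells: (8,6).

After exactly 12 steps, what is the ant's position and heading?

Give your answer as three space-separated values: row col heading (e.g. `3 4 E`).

Answer: 8 4 W

Derivation:
Step 1: on WHITE (6,4): turn R to N, flip to black, move to (5,4). |black|=2
Step 2: on WHITE (5,4): turn R to E, flip to black, move to (5,5). |black|=3
Step 3: on WHITE (5,5): turn R to S, flip to black, move to (6,5). |black|=4
Step 4: on WHITE (6,5): turn R to W, flip to black, move to (6,4). |black|=5
Step 5: on BLACK (6,4): turn L to S, flip to white, move to (7,4). |black|=4
Step 6: on WHITE (7,4): turn R to W, flip to black, move to (7,3). |black|=5
Step 7: on WHITE (7,3): turn R to N, flip to black, move to (6,3). |black|=6
Step 8: on WHITE (6,3): turn R to E, flip to black, move to (6,4). |black|=7
Step 9: on WHITE (6,4): turn R to S, flip to black, move to (7,4). |black|=8
Step 10: on BLACK (7,4): turn L to E, flip to white, move to (7,5). |black|=7
Step 11: on WHITE (7,5): turn R to S, flip to black, move to (8,5). |black|=8
Step 12: on WHITE (8,5): turn R to W, flip to black, move to (8,4). |black|=9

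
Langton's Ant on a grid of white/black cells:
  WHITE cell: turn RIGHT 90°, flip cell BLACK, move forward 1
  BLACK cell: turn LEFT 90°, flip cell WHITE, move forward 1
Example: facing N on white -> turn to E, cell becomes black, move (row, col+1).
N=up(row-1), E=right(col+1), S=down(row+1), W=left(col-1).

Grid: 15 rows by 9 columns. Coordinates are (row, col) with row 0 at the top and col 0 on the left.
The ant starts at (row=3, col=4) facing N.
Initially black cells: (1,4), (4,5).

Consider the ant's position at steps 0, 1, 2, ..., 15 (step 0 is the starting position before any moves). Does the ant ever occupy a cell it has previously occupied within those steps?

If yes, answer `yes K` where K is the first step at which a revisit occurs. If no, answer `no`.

Step 1: on WHITE (3,4): turn R to E, flip to black, move to (3,5). |black|=3 — new cell
Step 2: on WHITE (3,5): turn R to S, flip to black, move to (4,5). |black|=4 — new cell
Step 3: on BLACK (4,5): turn L to E, flip to white, move to (4,6). |black|=3 — new cell
Step 4: on WHITE (4,6): turn R to S, flip to black, move to (5,6). |black|=4 — new cell
Step 5: on WHITE (5,6): turn R to W, flip to black, move to (5,5). |black|=5 — new cell
Step 6: on WHITE (5,5): turn R to N, flip to black, move to (4,5). |black|=6 — REVISIT

Answer: yes 6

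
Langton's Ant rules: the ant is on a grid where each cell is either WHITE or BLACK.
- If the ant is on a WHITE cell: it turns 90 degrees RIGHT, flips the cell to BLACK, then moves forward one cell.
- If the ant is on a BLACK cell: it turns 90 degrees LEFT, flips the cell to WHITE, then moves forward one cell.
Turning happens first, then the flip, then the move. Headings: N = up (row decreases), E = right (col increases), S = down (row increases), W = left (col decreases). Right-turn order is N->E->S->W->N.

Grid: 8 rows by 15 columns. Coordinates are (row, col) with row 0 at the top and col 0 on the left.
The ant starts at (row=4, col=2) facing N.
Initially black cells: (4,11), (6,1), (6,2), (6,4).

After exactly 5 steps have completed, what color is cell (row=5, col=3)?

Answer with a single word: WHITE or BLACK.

Step 1: on WHITE (4,2): turn R to E, flip to black, move to (4,3). |black|=5
Step 2: on WHITE (4,3): turn R to S, flip to black, move to (5,3). |black|=6
Step 3: on WHITE (5,3): turn R to W, flip to black, move to (5,2). |black|=7
Step 4: on WHITE (5,2): turn R to N, flip to black, move to (4,2). |black|=8
Step 5: on BLACK (4,2): turn L to W, flip to white, move to (4,1). |black|=7

Answer: BLACK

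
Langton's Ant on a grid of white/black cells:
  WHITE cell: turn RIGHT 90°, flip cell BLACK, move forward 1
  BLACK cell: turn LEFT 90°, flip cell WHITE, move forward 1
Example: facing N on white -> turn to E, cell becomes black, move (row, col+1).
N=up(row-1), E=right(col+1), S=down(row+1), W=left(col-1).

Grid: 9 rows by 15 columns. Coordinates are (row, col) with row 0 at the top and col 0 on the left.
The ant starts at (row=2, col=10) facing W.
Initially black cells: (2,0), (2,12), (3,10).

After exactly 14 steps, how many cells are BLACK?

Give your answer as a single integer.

Answer: 7

Derivation:
Step 1: on WHITE (2,10): turn R to N, flip to black, move to (1,10). |black|=4
Step 2: on WHITE (1,10): turn R to E, flip to black, move to (1,11). |black|=5
Step 3: on WHITE (1,11): turn R to S, flip to black, move to (2,11). |black|=6
Step 4: on WHITE (2,11): turn R to W, flip to black, move to (2,10). |black|=7
Step 5: on BLACK (2,10): turn L to S, flip to white, move to (3,10). |black|=6
Step 6: on BLACK (3,10): turn L to E, flip to white, move to (3,11). |black|=5
Step 7: on WHITE (3,11): turn R to S, flip to black, move to (4,11). |black|=6
Step 8: on WHITE (4,11): turn R to W, flip to black, move to (4,10). |black|=7
Step 9: on WHITE (4,10): turn R to N, flip to black, move to (3,10). |black|=8
Step 10: on WHITE (3,10): turn R to E, flip to black, move to (3,11). |black|=9
Step 11: on BLACK (3,11): turn L to N, flip to white, move to (2,11). |black|=8
Step 12: on BLACK (2,11): turn L to W, flip to white, move to (2,10). |black|=7
Step 13: on WHITE (2,10): turn R to N, flip to black, move to (1,10). |black|=8
Step 14: on BLACK (1,10): turn L to W, flip to white, move to (1,9). |black|=7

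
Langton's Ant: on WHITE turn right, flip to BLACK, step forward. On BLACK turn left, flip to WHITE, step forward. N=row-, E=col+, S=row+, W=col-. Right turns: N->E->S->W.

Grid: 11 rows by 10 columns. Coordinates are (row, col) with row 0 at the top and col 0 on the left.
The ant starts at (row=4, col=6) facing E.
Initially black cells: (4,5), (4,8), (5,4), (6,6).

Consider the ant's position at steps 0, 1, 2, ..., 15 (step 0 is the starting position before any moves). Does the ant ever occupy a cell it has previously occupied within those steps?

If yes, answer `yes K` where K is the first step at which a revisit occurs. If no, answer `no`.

Step 1: on WHITE (4,6): turn R to S, flip to black, move to (5,6). |black|=5 — new cell
Step 2: on WHITE (5,6): turn R to W, flip to black, move to (5,5). |black|=6 — new cell
Step 3: on WHITE (5,5): turn R to N, flip to black, move to (4,5). |black|=7 — new cell
Step 4: on BLACK (4,5): turn L to W, flip to white, move to (4,4). |black|=6 — new cell
Step 5: on WHITE (4,4): turn R to N, flip to black, move to (3,4). |black|=7 — new cell
Step 6: on WHITE (3,4): turn R to E, flip to black, move to (3,5). |black|=8 — new cell
Step 7: on WHITE (3,5): turn R to S, flip to black, move to (4,5). |black|=9 — REVISIT

Answer: yes 7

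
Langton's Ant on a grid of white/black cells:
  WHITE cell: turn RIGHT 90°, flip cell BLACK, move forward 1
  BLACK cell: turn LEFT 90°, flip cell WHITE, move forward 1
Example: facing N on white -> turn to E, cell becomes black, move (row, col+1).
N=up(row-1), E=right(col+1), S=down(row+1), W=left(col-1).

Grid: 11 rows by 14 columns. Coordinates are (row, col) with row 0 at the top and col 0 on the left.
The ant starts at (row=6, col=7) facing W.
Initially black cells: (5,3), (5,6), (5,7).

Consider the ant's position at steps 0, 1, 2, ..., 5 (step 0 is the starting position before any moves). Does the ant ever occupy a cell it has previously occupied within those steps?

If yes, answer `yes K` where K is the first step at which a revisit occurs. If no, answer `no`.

Answer: no

Derivation:
Step 1: on WHITE (6,7): turn R to N, flip to black, move to (5,7). |black|=4 — new cell
Step 2: on BLACK (5,7): turn L to W, flip to white, move to (5,6). |black|=3 — new cell
Step 3: on BLACK (5,6): turn L to S, flip to white, move to (6,6). |black|=2 — new cell
Step 4: on WHITE (6,6): turn R to W, flip to black, move to (6,5). |black|=3 — new cell
Step 5: on WHITE (6,5): turn R to N, flip to black, move to (5,5). |black|=4 — new cell
No revisit within 5 steps.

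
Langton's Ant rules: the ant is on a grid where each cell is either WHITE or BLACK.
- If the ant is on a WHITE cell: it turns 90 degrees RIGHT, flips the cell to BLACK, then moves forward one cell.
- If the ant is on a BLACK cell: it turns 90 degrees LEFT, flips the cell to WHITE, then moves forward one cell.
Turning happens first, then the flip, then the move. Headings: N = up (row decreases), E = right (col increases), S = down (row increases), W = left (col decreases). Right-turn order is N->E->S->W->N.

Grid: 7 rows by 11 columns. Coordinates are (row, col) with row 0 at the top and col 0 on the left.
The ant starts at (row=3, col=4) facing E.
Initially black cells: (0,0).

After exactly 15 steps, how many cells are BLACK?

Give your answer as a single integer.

Answer: 10

Derivation:
Step 1: on WHITE (3,4): turn R to S, flip to black, move to (4,4). |black|=2
Step 2: on WHITE (4,4): turn R to W, flip to black, move to (4,3). |black|=3
Step 3: on WHITE (4,3): turn R to N, flip to black, move to (3,3). |black|=4
Step 4: on WHITE (3,3): turn R to E, flip to black, move to (3,4). |black|=5
Step 5: on BLACK (3,4): turn L to N, flip to white, move to (2,4). |black|=4
Step 6: on WHITE (2,4): turn R to E, flip to black, move to (2,5). |black|=5
Step 7: on WHITE (2,5): turn R to S, flip to black, move to (3,5). |black|=6
Step 8: on WHITE (3,5): turn R to W, flip to black, move to (3,4). |black|=7
Step 9: on WHITE (3,4): turn R to N, flip to black, move to (2,4). |black|=8
Step 10: on BLACK (2,4): turn L to W, flip to white, move to (2,3). |black|=7
Step 11: on WHITE (2,3): turn R to N, flip to black, move to (1,3). |black|=8
Step 12: on WHITE (1,3): turn R to E, flip to black, move to (1,4). |black|=9
Step 13: on WHITE (1,4): turn R to S, flip to black, move to (2,4). |black|=10
Step 14: on WHITE (2,4): turn R to W, flip to black, move to (2,3). |black|=11
Step 15: on BLACK (2,3): turn L to S, flip to white, move to (3,3). |black|=10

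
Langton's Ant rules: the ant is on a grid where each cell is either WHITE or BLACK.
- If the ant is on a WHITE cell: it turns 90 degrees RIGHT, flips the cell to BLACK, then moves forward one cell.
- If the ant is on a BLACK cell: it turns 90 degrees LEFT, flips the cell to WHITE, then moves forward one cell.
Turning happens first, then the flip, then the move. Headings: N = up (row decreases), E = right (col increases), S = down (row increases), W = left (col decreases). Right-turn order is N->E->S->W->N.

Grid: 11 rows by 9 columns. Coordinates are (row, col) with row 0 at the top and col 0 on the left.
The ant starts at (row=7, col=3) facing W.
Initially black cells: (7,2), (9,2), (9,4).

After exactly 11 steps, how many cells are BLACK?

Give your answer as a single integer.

Answer: 10

Derivation:
Step 1: on WHITE (7,3): turn R to N, flip to black, move to (6,3). |black|=4
Step 2: on WHITE (6,3): turn R to E, flip to black, move to (6,4). |black|=5
Step 3: on WHITE (6,4): turn R to S, flip to black, move to (7,4). |black|=6
Step 4: on WHITE (7,4): turn R to W, flip to black, move to (7,3). |black|=7
Step 5: on BLACK (7,3): turn L to S, flip to white, move to (8,3). |black|=6
Step 6: on WHITE (8,3): turn R to W, flip to black, move to (8,2). |black|=7
Step 7: on WHITE (8,2): turn R to N, flip to black, move to (7,2). |black|=8
Step 8: on BLACK (7,2): turn L to W, flip to white, move to (7,1). |black|=7
Step 9: on WHITE (7,1): turn R to N, flip to black, move to (6,1). |black|=8
Step 10: on WHITE (6,1): turn R to E, flip to black, move to (6,2). |black|=9
Step 11: on WHITE (6,2): turn R to S, flip to black, move to (7,2). |black|=10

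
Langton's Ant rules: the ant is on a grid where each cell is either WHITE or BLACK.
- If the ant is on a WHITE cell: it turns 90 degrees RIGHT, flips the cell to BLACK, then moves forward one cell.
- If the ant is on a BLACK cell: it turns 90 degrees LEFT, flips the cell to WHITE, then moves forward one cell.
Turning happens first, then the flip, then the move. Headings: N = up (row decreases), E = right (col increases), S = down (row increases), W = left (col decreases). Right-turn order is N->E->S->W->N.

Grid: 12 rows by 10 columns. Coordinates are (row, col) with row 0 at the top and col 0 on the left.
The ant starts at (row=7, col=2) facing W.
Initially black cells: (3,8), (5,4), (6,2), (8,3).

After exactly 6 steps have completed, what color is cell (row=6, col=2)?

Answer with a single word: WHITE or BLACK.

Step 1: on WHITE (7,2): turn R to N, flip to black, move to (6,2). |black|=5
Step 2: on BLACK (6,2): turn L to W, flip to white, move to (6,1). |black|=4
Step 3: on WHITE (6,1): turn R to N, flip to black, move to (5,1). |black|=5
Step 4: on WHITE (5,1): turn R to E, flip to black, move to (5,2). |black|=6
Step 5: on WHITE (5,2): turn R to S, flip to black, move to (6,2). |black|=7
Step 6: on WHITE (6,2): turn R to W, flip to black, move to (6,1). |black|=8

Answer: BLACK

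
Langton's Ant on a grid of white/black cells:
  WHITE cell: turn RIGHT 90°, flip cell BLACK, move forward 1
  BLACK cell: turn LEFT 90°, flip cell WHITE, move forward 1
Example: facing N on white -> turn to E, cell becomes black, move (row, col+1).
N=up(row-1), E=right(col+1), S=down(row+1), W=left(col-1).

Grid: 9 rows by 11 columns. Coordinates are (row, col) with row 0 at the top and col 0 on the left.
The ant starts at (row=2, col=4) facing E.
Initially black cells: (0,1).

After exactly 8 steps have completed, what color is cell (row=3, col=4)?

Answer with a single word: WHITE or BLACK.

Step 1: on WHITE (2,4): turn R to S, flip to black, move to (3,4). |black|=2
Step 2: on WHITE (3,4): turn R to W, flip to black, move to (3,3). |black|=3
Step 3: on WHITE (3,3): turn R to N, flip to black, move to (2,3). |black|=4
Step 4: on WHITE (2,3): turn R to E, flip to black, move to (2,4). |black|=5
Step 5: on BLACK (2,4): turn L to N, flip to white, move to (1,4). |black|=4
Step 6: on WHITE (1,4): turn R to E, flip to black, move to (1,5). |black|=5
Step 7: on WHITE (1,5): turn R to S, flip to black, move to (2,5). |black|=6
Step 8: on WHITE (2,5): turn R to W, flip to black, move to (2,4). |black|=7

Answer: BLACK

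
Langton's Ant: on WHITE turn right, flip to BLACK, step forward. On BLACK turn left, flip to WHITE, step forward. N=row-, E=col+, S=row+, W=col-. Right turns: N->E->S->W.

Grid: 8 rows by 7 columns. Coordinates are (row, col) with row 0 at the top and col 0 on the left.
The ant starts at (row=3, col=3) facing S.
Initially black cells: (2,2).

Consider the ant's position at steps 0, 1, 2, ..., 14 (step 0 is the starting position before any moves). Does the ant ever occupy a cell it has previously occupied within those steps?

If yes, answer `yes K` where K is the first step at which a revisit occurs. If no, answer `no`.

Answer: yes 6

Derivation:
Step 1: on WHITE (3,3): turn R to W, flip to black, move to (3,2). |black|=2 — new cell
Step 2: on WHITE (3,2): turn R to N, flip to black, move to (2,2). |black|=3 — new cell
Step 3: on BLACK (2,2): turn L to W, flip to white, move to (2,1). |black|=2 — new cell
Step 4: on WHITE (2,1): turn R to N, flip to black, move to (1,1). |black|=3 — new cell
Step 5: on WHITE (1,1): turn R to E, flip to black, move to (1,2). |black|=4 — new cell
Step 6: on WHITE (1,2): turn R to S, flip to black, move to (2,2). |black|=5 — REVISIT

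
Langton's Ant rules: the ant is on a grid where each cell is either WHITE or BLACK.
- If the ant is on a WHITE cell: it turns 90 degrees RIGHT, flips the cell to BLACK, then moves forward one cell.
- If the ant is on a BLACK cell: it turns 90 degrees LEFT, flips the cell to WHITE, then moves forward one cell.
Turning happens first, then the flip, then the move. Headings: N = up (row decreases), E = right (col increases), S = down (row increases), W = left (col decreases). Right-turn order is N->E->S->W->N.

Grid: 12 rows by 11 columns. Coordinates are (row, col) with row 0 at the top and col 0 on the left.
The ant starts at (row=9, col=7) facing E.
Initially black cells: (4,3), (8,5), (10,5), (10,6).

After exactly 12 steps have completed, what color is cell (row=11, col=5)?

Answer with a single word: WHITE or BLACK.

Answer: BLACK

Derivation:
Step 1: on WHITE (9,7): turn R to S, flip to black, move to (10,7). |black|=5
Step 2: on WHITE (10,7): turn R to W, flip to black, move to (10,6). |black|=6
Step 3: on BLACK (10,6): turn L to S, flip to white, move to (11,6). |black|=5
Step 4: on WHITE (11,6): turn R to W, flip to black, move to (11,5). |black|=6
Step 5: on WHITE (11,5): turn R to N, flip to black, move to (10,5). |black|=7
Step 6: on BLACK (10,5): turn L to W, flip to white, move to (10,4). |black|=6
Step 7: on WHITE (10,4): turn R to N, flip to black, move to (9,4). |black|=7
Step 8: on WHITE (9,4): turn R to E, flip to black, move to (9,5). |black|=8
Step 9: on WHITE (9,5): turn R to S, flip to black, move to (10,5). |black|=9
Step 10: on WHITE (10,5): turn R to W, flip to black, move to (10,4). |black|=10
Step 11: on BLACK (10,4): turn L to S, flip to white, move to (11,4). |black|=9
Step 12: on WHITE (11,4): turn R to W, flip to black, move to (11,3). |black|=10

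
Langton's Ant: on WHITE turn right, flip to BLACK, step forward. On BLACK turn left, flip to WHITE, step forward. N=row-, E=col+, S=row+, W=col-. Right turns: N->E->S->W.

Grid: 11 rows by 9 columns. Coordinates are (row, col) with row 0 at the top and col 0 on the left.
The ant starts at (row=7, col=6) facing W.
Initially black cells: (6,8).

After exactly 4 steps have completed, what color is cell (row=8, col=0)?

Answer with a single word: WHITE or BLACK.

Answer: WHITE

Derivation:
Step 1: on WHITE (7,6): turn R to N, flip to black, move to (6,6). |black|=2
Step 2: on WHITE (6,6): turn R to E, flip to black, move to (6,7). |black|=3
Step 3: on WHITE (6,7): turn R to S, flip to black, move to (7,7). |black|=4
Step 4: on WHITE (7,7): turn R to W, flip to black, move to (7,6). |black|=5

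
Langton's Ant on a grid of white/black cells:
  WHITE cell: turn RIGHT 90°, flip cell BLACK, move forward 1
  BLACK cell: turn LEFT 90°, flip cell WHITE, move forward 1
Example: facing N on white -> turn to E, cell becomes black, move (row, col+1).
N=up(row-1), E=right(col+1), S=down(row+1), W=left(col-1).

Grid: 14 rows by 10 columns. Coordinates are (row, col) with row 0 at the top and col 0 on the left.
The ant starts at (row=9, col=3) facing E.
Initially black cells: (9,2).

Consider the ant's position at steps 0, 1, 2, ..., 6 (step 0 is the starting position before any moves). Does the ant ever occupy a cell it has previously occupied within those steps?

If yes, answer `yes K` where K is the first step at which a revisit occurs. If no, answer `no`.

Answer: no

Derivation:
Step 1: on WHITE (9,3): turn R to S, flip to black, move to (10,3). |black|=2 — new cell
Step 2: on WHITE (10,3): turn R to W, flip to black, move to (10,2). |black|=3 — new cell
Step 3: on WHITE (10,2): turn R to N, flip to black, move to (9,2). |black|=4 — new cell
Step 4: on BLACK (9,2): turn L to W, flip to white, move to (9,1). |black|=3 — new cell
Step 5: on WHITE (9,1): turn R to N, flip to black, move to (8,1). |black|=4 — new cell
Step 6: on WHITE (8,1): turn R to E, flip to black, move to (8,2). |black|=5 — new cell
No revisit within 6 steps.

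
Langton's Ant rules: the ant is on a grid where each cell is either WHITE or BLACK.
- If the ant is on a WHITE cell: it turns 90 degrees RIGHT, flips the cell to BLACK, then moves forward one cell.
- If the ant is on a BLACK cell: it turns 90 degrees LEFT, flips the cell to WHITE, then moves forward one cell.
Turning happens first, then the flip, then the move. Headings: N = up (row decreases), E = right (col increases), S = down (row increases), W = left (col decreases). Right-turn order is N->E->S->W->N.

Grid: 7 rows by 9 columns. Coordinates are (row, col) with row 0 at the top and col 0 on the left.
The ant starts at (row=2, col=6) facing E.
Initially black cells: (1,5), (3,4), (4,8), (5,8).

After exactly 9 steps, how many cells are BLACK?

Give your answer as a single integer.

Step 1: on WHITE (2,6): turn R to S, flip to black, move to (3,6). |black|=5
Step 2: on WHITE (3,6): turn R to W, flip to black, move to (3,5). |black|=6
Step 3: on WHITE (3,5): turn R to N, flip to black, move to (2,5). |black|=7
Step 4: on WHITE (2,5): turn R to E, flip to black, move to (2,6). |black|=8
Step 5: on BLACK (2,6): turn L to N, flip to white, move to (1,6). |black|=7
Step 6: on WHITE (1,6): turn R to E, flip to black, move to (1,7). |black|=8
Step 7: on WHITE (1,7): turn R to S, flip to black, move to (2,7). |black|=9
Step 8: on WHITE (2,7): turn R to W, flip to black, move to (2,6). |black|=10
Step 9: on WHITE (2,6): turn R to N, flip to black, move to (1,6). |black|=11

Answer: 11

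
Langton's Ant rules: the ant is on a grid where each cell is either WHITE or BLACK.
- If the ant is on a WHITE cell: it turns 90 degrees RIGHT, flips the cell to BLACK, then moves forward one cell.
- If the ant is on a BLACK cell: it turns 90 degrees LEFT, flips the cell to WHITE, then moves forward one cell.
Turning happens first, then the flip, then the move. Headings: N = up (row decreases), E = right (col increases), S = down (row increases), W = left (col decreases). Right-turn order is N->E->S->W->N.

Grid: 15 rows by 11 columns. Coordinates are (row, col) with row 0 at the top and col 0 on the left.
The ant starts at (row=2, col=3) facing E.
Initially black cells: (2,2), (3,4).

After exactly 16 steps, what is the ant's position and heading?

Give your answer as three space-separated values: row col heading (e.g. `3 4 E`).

Step 1: on WHITE (2,3): turn R to S, flip to black, move to (3,3). |black|=3
Step 2: on WHITE (3,3): turn R to W, flip to black, move to (3,2). |black|=4
Step 3: on WHITE (3,2): turn R to N, flip to black, move to (2,2). |black|=5
Step 4: on BLACK (2,2): turn L to W, flip to white, move to (2,1). |black|=4
Step 5: on WHITE (2,1): turn R to N, flip to black, move to (1,1). |black|=5
Step 6: on WHITE (1,1): turn R to E, flip to black, move to (1,2). |black|=6
Step 7: on WHITE (1,2): turn R to S, flip to black, move to (2,2). |black|=7
Step 8: on WHITE (2,2): turn R to W, flip to black, move to (2,1). |black|=8
Step 9: on BLACK (2,1): turn L to S, flip to white, move to (3,1). |black|=7
Step 10: on WHITE (3,1): turn R to W, flip to black, move to (3,0). |black|=8
Step 11: on WHITE (3,0): turn R to N, flip to black, move to (2,0). |black|=9
Step 12: on WHITE (2,0): turn R to E, flip to black, move to (2,1). |black|=10
Step 13: on WHITE (2,1): turn R to S, flip to black, move to (3,1). |black|=11
Step 14: on BLACK (3,1): turn L to E, flip to white, move to (3,2). |black|=10
Step 15: on BLACK (3,2): turn L to N, flip to white, move to (2,2). |black|=9
Step 16: on BLACK (2,2): turn L to W, flip to white, move to (2,1). |black|=8

Answer: 2 1 W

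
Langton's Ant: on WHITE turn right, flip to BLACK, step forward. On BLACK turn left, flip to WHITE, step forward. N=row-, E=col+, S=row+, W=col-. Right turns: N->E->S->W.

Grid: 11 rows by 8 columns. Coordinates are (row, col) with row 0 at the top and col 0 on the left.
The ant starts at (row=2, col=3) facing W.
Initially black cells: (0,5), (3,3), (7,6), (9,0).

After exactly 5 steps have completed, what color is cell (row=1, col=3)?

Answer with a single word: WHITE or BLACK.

Answer: BLACK

Derivation:
Step 1: on WHITE (2,3): turn R to N, flip to black, move to (1,3). |black|=5
Step 2: on WHITE (1,3): turn R to E, flip to black, move to (1,4). |black|=6
Step 3: on WHITE (1,4): turn R to S, flip to black, move to (2,4). |black|=7
Step 4: on WHITE (2,4): turn R to W, flip to black, move to (2,3). |black|=8
Step 5: on BLACK (2,3): turn L to S, flip to white, move to (3,3). |black|=7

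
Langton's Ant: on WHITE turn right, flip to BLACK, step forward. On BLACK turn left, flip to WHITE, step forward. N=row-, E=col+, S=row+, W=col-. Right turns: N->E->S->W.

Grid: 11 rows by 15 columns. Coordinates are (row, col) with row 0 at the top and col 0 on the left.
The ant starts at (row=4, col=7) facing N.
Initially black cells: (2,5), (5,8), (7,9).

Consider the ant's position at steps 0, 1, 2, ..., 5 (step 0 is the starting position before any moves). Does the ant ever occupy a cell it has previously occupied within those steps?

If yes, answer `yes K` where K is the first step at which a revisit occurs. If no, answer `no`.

Step 1: on WHITE (4,7): turn R to E, flip to black, move to (4,8). |black|=4 — new cell
Step 2: on WHITE (4,8): turn R to S, flip to black, move to (5,8). |black|=5 — new cell
Step 3: on BLACK (5,8): turn L to E, flip to white, move to (5,9). |black|=4 — new cell
Step 4: on WHITE (5,9): turn R to S, flip to black, move to (6,9). |black|=5 — new cell
Step 5: on WHITE (6,9): turn R to W, flip to black, move to (6,8). |black|=6 — new cell
No revisit within 5 steps.

Answer: no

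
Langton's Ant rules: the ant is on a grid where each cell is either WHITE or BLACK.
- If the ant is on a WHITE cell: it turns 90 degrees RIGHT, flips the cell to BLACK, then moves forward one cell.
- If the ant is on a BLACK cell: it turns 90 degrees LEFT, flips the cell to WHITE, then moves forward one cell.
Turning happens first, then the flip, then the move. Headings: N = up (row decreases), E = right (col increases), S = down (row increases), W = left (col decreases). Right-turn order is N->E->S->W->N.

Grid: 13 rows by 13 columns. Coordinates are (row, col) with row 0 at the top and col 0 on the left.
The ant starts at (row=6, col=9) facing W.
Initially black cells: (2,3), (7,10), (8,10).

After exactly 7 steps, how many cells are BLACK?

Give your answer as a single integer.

Answer: 8

Derivation:
Step 1: on WHITE (6,9): turn R to N, flip to black, move to (5,9). |black|=4
Step 2: on WHITE (5,9): turn R to E, flip to black, move to (5,10). |black|=5
Step 3: on WHITE (5,10): turn R to S, flip to black, move to (6,10). |black|=6
Step 4: on WHITE (6,10): turn R to W, flip to black, move to (6,9). |black|=7
Step 5: on BLACK (6,9): turn L to S, flip to white, move to (7,9). |black|=6
Step 6: on WHITE (7,9): turn R to W, flip to black, move to (7,8). |black|=7
Step 7: on WHITE (7,8): turn R to N, flip to black, move to (6,8). |black|=8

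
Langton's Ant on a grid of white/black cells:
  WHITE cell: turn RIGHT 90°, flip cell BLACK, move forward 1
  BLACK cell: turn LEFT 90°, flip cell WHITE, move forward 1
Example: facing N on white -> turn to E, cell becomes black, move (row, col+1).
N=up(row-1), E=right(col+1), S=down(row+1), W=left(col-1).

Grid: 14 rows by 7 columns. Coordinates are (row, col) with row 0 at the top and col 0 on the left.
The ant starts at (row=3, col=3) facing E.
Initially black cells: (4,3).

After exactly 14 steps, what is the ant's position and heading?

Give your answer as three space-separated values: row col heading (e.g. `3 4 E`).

Answer: 4 4 E

Derivation:
Step 1: on WHITE (3,3): turn R to S, flip to black, move to (4,3). |black|=2
Step 2: on BLACK (4,3): turn L to E, flip to white, move to (4,4). |black|=1
Step 3: on WHITE (4,4): turn R to S, flip to black, move to (5,4). |black|=2
Step 4: on WHITE (5,4): turn R to W, flip to black, move to (5,3). |black|=3
Step 5: on WHITE (5,3): turn R to N, flip to black, move to (4,3). |black|=4
Step 6: on WHITE (4,3): turn R to E, flip to black, move to (4,4). |black|=5
Step 7: on BLACK (4,4): turn L to N, flip to white, move to (3,4). |black|=4
Step 8: on WHITE (3,4): turn R to E, flip to black, move to (3,5). |black|=5
Step 9: on WHITE (3,5): turn R to S, flip to black, move to (4,5). |black|=6
Step 10: on WHITE (4,5): turn R to W, flip to black, move to (4,4). |black|=7
Step 11: on WHITE (4,4): turn R to N, flip to black, move to (3,4). |black|=8
Step 12: on BLACK (3,4): turn L to W, flip to white, move to (3,3). |black|=7
Step 13: on BLACK (3,3): turn L to S, flip to white, move to (4,3). |black|=6
Step 14: on BLACK (4,3): turn L to E, flip to white, move to (4,4). |black|=5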